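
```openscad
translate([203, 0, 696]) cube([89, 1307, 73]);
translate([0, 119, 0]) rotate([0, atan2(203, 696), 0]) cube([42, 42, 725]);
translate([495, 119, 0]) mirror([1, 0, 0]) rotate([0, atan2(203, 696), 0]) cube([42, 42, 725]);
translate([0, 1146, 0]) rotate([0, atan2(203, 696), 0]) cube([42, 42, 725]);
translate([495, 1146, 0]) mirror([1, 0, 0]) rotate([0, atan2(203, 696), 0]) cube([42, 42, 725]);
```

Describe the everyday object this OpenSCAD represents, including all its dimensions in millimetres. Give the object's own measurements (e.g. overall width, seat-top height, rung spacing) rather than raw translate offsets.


A sawhorse. A 89×1307×73 mm beam (x, y, z) sits on two A-frame leg pairs. Each pair is two raked legs of 42×42 mm section (42 mm along y) splaying symmetrically in x. Each leg rises 696 mm vertically over 203 mm of horizontal reach and is 725 mm long along its own axis. Every leg's outer bottom edge rests on the floor and its outer top edge meets a bottom edge of the beam — the left legs (tilting toward +x) meet the beam's −x bottom edge, the right legs (their mirror images, tilting toward −x) meet its +x bottom edge — so the leg tops tuck under the beam, the beam's underside is 696 mm above the floor, and the feet are 495 mm apart outside-to-outside with the beam centred between them. The two leg pairs are set in 119 mm from either end of the beam.


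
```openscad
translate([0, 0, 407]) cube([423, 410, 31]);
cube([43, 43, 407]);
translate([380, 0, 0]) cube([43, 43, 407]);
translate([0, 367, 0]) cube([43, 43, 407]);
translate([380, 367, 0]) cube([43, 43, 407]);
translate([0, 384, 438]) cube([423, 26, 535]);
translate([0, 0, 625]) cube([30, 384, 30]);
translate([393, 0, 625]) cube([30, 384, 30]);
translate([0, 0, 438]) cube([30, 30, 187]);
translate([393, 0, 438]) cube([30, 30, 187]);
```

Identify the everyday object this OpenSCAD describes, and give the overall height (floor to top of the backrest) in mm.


A chair. The overall height is 973 mm.

A slab on four corner posts with a tall panel at the back — a chair. The seat slab sits at z = 407 with thickness 31, and the 535 mm backrest starts at the seat top, so the overall height is 407 + 31 + 535 = 973 mm.


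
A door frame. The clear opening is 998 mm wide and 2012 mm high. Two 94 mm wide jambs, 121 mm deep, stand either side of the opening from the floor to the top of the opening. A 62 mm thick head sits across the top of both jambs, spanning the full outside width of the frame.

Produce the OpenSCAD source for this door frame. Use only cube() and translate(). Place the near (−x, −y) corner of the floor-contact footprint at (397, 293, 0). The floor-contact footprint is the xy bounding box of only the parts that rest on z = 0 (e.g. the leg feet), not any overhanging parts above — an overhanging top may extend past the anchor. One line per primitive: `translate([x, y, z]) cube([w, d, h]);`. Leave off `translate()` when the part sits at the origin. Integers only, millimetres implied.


translate([397, 293, 0]) cube([94, 121, 2012]);
translate([1489, 293, 0]) cube([94, 121, 2012]);
translate([397, 293, 2012]) cube([1186, 121, 62]);


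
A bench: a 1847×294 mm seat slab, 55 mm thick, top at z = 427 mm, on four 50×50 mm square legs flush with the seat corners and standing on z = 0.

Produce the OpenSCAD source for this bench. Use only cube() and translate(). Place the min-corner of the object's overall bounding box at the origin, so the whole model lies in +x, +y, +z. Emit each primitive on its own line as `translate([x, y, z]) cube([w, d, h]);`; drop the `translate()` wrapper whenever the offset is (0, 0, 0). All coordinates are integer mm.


translate([0, 0, 372]) cube([1847, 294, 55]);
cube([50, 50, 372]);
translate([0, 244, 0]) cube([50, 50, 372]);
translate([1797, 0, 0]) cube([50, 50, 372]);
translate([1797, 244, 0]) cube([50, 50, 372]);


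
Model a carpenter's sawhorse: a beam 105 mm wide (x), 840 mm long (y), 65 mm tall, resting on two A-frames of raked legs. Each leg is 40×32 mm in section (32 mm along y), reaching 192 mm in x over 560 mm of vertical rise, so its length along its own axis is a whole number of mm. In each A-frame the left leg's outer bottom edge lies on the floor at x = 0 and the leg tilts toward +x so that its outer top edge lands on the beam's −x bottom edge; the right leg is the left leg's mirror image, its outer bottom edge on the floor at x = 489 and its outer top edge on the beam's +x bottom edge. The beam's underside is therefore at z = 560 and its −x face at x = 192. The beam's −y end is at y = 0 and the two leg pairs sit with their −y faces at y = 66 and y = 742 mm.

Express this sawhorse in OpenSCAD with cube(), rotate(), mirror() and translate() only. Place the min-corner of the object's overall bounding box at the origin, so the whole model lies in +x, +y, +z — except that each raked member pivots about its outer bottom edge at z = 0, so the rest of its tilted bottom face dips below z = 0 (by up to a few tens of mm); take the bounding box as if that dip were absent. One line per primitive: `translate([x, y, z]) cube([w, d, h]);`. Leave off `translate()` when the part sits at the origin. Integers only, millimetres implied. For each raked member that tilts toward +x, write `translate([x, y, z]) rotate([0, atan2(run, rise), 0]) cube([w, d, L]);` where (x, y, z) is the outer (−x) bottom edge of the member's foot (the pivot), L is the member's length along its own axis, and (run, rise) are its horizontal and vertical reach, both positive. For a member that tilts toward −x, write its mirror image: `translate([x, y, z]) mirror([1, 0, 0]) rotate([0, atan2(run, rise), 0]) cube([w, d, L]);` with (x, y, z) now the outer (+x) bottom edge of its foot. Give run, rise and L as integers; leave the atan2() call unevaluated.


translate([192, 0, 560]) cube([105, 840, 65]);
translate([0, 66, 0]) rotate([0, atan2(192, 560), 0]) cube([40, 32, 592]);
translate([489, 66, 0]) mirror([1, 0, 0]) rotate([0, atan2(192, 560), 0]) cube([40, 32, 592]);
translate([0, 742, 0]) rotate([0, atan2(192, 560), 0]) cube([40, 32, 592]);
translate([489, 742, 0]) mirror([1, 0, 0]) rotate([0, atan2(192, 560), 0]) cube([40, 32, 592]);


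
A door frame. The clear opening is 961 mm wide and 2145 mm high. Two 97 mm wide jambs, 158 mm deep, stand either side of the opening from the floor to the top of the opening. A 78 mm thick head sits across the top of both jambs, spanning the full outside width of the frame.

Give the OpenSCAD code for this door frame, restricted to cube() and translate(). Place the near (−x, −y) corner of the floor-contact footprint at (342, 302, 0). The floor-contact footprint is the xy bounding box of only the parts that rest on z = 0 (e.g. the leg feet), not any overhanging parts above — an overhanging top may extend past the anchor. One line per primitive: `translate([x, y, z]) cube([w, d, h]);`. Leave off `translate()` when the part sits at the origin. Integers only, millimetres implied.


translate([342, 302, 0]) cube([97, 158, 2145]);
translate([1400, 302, 0]) cube([97, 158, 2145]);
translate([342, 302, 2145]) cube([1155, 158, 78]);


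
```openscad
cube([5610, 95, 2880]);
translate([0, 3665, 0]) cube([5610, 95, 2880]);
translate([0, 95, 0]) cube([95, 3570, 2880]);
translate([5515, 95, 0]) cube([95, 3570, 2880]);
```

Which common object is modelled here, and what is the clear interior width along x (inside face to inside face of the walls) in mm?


A house (or room) frame. The interior width is 5420 mm.

Four 2880 mm walls enclosing a rectangle with no floor or roof — a room or house frame. Outside width is 5610 mm and wall thickness is 95 mm, so the interior width is 5610 − 2 × 95 = 5420 mm.


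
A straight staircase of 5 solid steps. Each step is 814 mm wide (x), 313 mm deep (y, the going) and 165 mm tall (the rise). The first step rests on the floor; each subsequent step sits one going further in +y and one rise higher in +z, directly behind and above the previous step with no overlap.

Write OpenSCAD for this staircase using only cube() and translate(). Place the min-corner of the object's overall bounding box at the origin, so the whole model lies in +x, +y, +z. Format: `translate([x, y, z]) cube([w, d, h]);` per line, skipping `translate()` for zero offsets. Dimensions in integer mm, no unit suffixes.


cube([814, 313, 165]);
translate([0, 313, 165]) cube([814, 313, 165]);
translate([0, 626, 330]) cube([814, 313, 165]);
translate([0, 939, 495]) cube([814, 313, 165]);
translate([0, 1252, 660]) cube([814, 313, 165]);


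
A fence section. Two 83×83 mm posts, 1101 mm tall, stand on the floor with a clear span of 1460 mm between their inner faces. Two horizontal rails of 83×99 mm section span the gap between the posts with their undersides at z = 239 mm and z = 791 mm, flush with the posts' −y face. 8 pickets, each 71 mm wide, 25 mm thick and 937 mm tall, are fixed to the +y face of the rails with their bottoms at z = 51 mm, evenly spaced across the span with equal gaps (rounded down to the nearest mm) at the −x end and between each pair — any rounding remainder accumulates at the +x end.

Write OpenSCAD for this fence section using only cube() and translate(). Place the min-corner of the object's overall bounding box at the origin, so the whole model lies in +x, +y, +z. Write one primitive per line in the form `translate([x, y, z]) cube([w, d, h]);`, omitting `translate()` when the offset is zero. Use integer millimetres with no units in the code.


cube([83, 83, 1101]);
translate([1543, 0, 0]) cube([83, 83, 1101]);
translate([83, 0, 239]) cube([1460, 83, 99]);
translate([83, 0, 791]) cube([1460, 83, 99]);
translate([182, 83, 51]) cube([71, 25, 937]);
translate([352, 83, 51]) cube([71, 25, 937]);
translate([522, 83, 51]) cube([71, 25, 937]);
translate([692, 83, 51]) cube([71, 25, 937]);
translate([862, 83, 51]) cube([71, 25, 937]);
translate([1032, 83, 51]) cube([71, 25, 937]);
translate([1202, 83, 51]) cube([71, 25, 937]);
translate([1372, 83, 51]) cube([71, 25, 937]);


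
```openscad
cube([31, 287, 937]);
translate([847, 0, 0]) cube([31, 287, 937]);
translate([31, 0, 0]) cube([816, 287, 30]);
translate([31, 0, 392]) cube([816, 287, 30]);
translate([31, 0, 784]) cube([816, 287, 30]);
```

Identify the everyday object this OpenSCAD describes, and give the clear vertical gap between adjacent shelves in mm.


A bookshelf. The clear shelf gap is 362 mm.

Two tall side panels with 3 horizontal boards between them — a bookshelf. The first two shelf undersides are at z = 0 and z = 392; with shelf thickness 30, the clear gap is 392 − 0 − 30 = 362 mm.


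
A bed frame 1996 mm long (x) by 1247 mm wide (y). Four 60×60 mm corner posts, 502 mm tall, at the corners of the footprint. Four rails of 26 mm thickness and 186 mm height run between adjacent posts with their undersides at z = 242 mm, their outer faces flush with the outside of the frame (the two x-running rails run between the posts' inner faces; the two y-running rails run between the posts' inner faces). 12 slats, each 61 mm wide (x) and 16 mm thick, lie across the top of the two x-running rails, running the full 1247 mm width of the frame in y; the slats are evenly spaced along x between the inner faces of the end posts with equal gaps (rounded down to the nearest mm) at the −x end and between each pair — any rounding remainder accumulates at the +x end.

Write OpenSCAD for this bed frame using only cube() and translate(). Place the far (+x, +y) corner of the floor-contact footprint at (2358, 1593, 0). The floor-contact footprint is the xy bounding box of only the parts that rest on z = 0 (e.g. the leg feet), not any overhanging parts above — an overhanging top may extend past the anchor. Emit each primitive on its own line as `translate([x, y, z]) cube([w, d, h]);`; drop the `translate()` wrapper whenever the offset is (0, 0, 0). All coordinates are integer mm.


// slat z = rail_z + rail_h = 242 + 186 = 428
// slat gap = ⌊(1876 − 12·61) / 13⌋ = 88
translate([362, 346, 0]) cube([60, 60, 502]);
translate([362, 1533, 0]) cube([60, 60, 502]);
translate([2298, 346, 0]) cube([60, 60, 502]);
translate([2298, 1533, 0]) cube([60, 60, 502]);
translate([422, 346, 242]) cube([1876, 26, 186]);
translate([422, 1567, 242]) cube([1876, 26, 186]);
translate([362, 406, 242]) cube([26, 1127, 186]);
translate([2332, 406, 242]) cube([26, 1127, 186]);
translate([510, 346, 428]) cube([61, 1247, 16]);
translate([659, 346, 428]) cube([61, 1247, 16]);
translate([808, 346, 428]) cube([61, 1247, 16]);
translate([957, 346, 428]) cube([61, 1247, 16]);
translate([1106, 346, 428]) cube([61, 1247, 16]);
translate([1255, 346, 428]) cube([61, 1247, 16]);
translate([1404, 346, 428]) cube([61, 1247, 16]);
translate([1553, 346, 428]) cube([61, 1247, 16]);
translate([1702, 346, 428]) cube([61, 1247, 16]);
translate([1851, 346, 428]) cube([61, 1247, 16]);
translate([2000, 346, 428]) cube([61, 1247, 16]);
translate([2149, 346, 428]) cube([61, 1247, 16]);


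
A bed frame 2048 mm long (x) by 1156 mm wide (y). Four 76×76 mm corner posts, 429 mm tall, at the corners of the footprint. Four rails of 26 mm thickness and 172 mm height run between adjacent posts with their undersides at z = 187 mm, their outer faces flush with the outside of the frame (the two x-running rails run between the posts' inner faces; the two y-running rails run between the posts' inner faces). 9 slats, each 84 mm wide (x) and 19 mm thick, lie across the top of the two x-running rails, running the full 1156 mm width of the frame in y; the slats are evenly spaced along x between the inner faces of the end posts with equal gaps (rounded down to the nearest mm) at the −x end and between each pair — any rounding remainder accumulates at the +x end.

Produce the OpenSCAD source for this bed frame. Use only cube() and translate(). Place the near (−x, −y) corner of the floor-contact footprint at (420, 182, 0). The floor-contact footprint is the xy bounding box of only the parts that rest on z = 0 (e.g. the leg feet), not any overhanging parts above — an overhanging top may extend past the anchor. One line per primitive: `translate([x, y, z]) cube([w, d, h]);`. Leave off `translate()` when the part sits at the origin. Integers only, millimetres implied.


translate([420, 182, 0]) cube([76, 76, 429]);
translate([420, 1262, 0]) cube([76, 76, 429]);
translate([2392, 182, 0]) cube([76, 76, 429]);
translate([2392, 1262, 0]) cube([76, 76, 429]);
translate([496, 182, 187]) cube([1896, 26, 172]);
translate([496, 1312, 187]) cube([1896, 26, 172]);
translate([420, 258, 187]) cube([26, 1004, 172]);
translate([2442, 258, 187]) cube([26, 1004, 172]);
translate([610, 182, 359]) cube([84, 1156, 19]);
translate([808, 182, 359]) cube([84, 1156, 19]);
translate([1006, 182, 359]) cube([84, 1156, 19]);
translate([1204, 182, 359]) cube([84, 1156, 19]);
translate([1402, 182, 359]) cube([84, 1156, 19]);
translate([1600, 182, 359]) cube([84, 1156, 19]);
translate([1798, 182, 359]) cube([84, 1156, 19]);
translate([1996, 182, 359]) cube([84, 1156, 19]);
translate([2194, 182, 359]) cube([84, 1156, 19]);


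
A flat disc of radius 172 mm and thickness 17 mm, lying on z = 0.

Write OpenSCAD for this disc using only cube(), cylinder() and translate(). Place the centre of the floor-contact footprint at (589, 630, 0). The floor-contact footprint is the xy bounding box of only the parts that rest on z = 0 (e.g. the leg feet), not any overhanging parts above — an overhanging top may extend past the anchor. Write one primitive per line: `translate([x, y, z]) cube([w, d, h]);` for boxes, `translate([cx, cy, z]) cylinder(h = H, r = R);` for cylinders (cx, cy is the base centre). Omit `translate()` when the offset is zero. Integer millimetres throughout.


translate([589, 630, 0]) cylinder(h = 17, r = 172);


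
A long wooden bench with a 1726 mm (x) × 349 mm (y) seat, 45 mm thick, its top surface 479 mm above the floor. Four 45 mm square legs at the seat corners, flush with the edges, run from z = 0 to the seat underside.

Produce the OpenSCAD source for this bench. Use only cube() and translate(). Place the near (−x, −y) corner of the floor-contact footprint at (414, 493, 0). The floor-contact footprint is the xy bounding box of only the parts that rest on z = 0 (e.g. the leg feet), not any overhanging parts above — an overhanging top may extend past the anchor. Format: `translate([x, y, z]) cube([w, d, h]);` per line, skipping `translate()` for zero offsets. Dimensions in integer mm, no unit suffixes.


// leg_h = 479 − 45 = 434
translate([414, 493, 434]) cube([1726, 349, 45]);
translate([414, 493, 0]) cube([45, 45, 434]);
translate([414, 797, 0]) cube([45, 45, 434]);
translate([2095, 493, 0]) cube([45, 45, 434]);
translate([2095, 797, 0]) cube([45, 45, 434]);


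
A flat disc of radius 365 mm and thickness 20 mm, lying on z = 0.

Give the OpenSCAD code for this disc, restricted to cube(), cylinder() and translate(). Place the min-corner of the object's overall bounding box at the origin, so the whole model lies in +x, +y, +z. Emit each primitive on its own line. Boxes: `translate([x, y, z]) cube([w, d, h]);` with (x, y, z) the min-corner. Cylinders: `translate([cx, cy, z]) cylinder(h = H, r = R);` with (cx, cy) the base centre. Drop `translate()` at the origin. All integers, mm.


translate([365, 365, 0]) cylinder(h = 20, r = 365);


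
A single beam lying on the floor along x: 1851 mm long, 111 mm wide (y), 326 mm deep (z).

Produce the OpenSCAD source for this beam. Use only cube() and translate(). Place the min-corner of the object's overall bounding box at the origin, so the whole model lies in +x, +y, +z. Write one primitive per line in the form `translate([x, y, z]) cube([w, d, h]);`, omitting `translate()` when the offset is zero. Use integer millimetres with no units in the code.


cube([1851, 111, 326]);


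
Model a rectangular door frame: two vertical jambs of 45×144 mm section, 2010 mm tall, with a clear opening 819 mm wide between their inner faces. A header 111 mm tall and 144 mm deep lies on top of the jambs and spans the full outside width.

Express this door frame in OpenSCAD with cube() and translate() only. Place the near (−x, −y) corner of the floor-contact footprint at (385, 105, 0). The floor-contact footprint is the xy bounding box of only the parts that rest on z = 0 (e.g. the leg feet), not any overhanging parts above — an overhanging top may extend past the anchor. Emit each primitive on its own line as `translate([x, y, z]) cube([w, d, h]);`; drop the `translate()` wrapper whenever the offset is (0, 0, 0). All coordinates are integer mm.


translate([385, 105, 0]) cube([45, 144, 2010]);
translate([1249, 105, 0]) cube([45, 144, 2010]);
translate([385, 105, 2010]) cube([909, 144, 111]);


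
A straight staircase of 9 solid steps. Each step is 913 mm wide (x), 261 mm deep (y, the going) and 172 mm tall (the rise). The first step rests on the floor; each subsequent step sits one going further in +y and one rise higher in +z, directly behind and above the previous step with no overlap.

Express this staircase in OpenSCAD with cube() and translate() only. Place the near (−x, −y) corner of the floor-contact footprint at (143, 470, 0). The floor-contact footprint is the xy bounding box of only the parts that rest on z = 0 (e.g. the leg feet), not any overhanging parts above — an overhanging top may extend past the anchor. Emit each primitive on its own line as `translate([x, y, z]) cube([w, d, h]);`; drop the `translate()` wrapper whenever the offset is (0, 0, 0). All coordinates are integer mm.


translate([143, 470, 0]) cube([913, 261, 172]);
translate([143, 731, 172]) cube([913, 261, 172]);
translate([143, 992, 344]) cube([913, 261, 172]);
translate([143, 1253, 516]) cube([913, 261, 172]);
translate([143, 1514, 688]) cube([913, 261, 172]);
translate([143, 1775, 860]) cube([913, 261, 172]);
translate([143, 2036, 1032]) cube([913, 261, 172]);
translate([143, 2297, 1204]) cube([913, 261, 172]);
translate([143, 2558, 1376]) cube([913, 261, 172]);


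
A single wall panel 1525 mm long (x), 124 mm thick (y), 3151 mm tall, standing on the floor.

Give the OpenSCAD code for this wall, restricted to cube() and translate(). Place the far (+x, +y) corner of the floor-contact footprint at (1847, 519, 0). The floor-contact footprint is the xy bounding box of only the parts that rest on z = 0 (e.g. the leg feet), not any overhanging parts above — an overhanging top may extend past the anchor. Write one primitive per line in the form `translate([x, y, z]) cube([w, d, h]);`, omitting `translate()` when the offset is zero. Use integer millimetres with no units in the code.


translate([322, 395, 0]) cube([1525, 124, 3151]);


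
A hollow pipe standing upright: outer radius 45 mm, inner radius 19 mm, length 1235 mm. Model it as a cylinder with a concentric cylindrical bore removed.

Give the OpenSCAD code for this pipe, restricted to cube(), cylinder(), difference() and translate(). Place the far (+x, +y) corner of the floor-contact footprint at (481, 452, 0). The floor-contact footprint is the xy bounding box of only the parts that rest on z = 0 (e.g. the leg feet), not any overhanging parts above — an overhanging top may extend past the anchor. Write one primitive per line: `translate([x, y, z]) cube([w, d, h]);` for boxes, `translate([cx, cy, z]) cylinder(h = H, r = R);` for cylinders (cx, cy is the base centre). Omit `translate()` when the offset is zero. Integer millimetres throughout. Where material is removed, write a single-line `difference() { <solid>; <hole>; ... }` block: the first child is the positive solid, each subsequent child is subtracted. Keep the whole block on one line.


difference() { translate([436, 407, 0]) cylinder(h = 1235, r = 45); translate([436, 407, 0]) cylinder(h = 1235, r = 19); }


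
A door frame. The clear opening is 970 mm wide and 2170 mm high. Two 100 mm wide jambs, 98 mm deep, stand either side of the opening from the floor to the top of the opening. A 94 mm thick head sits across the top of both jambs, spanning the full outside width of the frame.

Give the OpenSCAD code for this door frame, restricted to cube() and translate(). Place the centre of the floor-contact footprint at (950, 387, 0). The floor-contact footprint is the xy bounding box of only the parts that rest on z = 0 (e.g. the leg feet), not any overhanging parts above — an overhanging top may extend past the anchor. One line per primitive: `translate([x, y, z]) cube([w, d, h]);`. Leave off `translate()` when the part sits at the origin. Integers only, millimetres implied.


translate([365, 338, 0]) cube([100, 98, 2170]);
translate([1435, 338, 0]) cube([100, 98, 2170]);
translate([365, 338, 2170]) cube([1170, 98, 94]);


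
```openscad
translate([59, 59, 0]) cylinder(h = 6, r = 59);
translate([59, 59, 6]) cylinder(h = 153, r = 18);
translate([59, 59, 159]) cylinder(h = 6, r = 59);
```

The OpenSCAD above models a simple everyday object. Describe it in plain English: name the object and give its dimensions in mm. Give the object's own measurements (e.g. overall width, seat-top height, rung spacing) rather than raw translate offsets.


A spool: two coaxial disc flanges of radius 59 mm and thickness 6 mm, joined by a core cylinder of radius 18 mm and height 153 mm. The lower flange rests on z = 0 and the three cylinders share a vertical axis.


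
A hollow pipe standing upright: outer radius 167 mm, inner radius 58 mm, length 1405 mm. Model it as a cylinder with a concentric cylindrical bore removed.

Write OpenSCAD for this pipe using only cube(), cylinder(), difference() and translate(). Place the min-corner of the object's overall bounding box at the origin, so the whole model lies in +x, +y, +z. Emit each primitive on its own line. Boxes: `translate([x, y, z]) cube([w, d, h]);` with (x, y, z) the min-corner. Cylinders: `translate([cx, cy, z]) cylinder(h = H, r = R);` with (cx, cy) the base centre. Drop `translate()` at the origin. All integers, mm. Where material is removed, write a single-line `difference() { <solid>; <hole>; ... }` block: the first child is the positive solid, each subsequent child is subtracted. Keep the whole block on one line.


difference() { translate([167, 167, 0]) cylinder(h = 1405, r = 167); translate([167, 167, 0]) cylinder(h = 1405, r = 58); }


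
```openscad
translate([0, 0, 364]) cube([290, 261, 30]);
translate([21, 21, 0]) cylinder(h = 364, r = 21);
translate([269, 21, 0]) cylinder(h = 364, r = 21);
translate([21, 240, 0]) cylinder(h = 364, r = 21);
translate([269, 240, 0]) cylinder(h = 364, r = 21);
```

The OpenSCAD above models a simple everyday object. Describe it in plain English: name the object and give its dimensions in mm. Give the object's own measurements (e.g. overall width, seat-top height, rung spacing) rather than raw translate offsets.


A four-legged stool. The seat is a 290×261×30 mm slab whose top surface is at z = 394 mm; four round legs, each 42 mm in diameter, run from the floor (z = 0) to the underside of the seat, each leg's axis is inset half a diameter from the nearest pair of seat edges (so the leg's bounding box is flush with the corner).


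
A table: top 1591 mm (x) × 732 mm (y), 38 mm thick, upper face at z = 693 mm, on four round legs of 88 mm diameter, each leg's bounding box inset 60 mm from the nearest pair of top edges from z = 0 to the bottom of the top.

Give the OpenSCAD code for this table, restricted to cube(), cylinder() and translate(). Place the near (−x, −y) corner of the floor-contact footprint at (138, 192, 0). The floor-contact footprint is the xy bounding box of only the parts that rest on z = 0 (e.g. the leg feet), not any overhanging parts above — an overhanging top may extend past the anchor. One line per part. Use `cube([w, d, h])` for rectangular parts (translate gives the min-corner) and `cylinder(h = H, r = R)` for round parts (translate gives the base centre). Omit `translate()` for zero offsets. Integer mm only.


translate([78, 132, 655]) cube([1591, 732, 38]);
translate([182, 236, 0]) cylinder(h = 655, r = 44);
translate([1565, 236, 0]) cylinder(h = 655, r = 44);
translate([182, 760, 0]) cylinder(h = 655, r = 44);
translate([1565, 760, 0]) cylinder(h = 655, r = 44);


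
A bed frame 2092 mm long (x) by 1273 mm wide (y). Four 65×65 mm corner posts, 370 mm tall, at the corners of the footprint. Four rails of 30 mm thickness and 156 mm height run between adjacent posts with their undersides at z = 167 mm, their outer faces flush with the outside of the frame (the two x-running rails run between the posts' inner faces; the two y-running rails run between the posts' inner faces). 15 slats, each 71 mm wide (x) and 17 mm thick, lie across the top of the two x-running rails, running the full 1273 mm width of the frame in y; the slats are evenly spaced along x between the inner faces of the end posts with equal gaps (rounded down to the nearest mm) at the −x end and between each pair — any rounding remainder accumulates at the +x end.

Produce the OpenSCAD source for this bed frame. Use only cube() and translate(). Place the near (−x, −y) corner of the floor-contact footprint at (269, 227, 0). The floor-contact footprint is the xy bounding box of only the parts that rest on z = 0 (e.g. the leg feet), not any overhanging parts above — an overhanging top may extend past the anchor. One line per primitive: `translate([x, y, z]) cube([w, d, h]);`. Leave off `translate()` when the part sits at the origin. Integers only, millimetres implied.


// slat z = rail_z + rail_h = 167 + 156 = 323
// slat gap = ⌊(1962 − 15·71) / 16⌋ = 56
translate([269, 227, 0]) cube([65, 65, 370]);
translate([269, 1435, 0]) cube([65, 65, 370]);
translate([2296, 227, 0]) cube([65, 65, 370]);
translate([2296, 1435, 0]) cube([65, 65, 370]);
translate([334, 227, 167]) cube([1962, 30, 156]);
translate([334, 1470, 167]) cube([1962, 30, 156]);
translate([269, 292, 167]) cube([30, 1143, 156]);
translate([2331, 292, 167]) cube([30, 1143, 156]);
translate([390, 227, 323]) cube([71, 1273, 17]);
translate([517, 227, 323]) cube([71, 1273, 17]);
translate([644, 227, 323]) cube([71, 1273, 17]);
translate([771, 227, 323]) cube([71, 1273, 17]);
translate([898, 227, 323]) cube([71, 1273, 17]);
translate([1025, 227, 323]) cube([71, 1273, 17]);
translate([1152, 227, 323]) cube([71, 1273, 17]);
translate([1279, 227, 323]) cube([71, 1273, 17]);
translate([1406, 227, 323]) cube([71, 1273, 17]);
translate([1533, 227, 323]) cube([71, 1273, 17]);
translate([1660, 227, 323]) cube([71, 1273, 17]);
translate([1787, 227, 323]) cube([71, 1273, 17]);
translate([1914, 227, 323]) cube([71, 1273, 17]);
translate([2041, 227, 323]) cube([71, 1273, 17]);
translate([2168, 227, 323]) cube([71, 1273, 17]);


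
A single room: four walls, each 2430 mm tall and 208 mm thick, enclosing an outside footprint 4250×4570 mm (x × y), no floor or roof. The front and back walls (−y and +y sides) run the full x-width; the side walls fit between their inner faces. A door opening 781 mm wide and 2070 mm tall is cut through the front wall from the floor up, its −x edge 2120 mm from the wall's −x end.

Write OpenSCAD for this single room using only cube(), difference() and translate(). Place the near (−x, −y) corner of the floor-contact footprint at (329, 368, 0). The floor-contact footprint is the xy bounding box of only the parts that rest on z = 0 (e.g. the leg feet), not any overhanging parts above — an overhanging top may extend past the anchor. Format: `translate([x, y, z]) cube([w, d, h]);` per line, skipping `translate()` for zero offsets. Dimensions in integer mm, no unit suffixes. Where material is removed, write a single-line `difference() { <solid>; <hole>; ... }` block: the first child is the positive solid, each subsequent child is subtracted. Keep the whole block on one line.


difference() { translate([329, 368, 0]) cube([4250, 208, 2430]); translate([2449, 368, 0]) cube([781, 208, 2070]); }
translate([329, 4730, 0]) cube([4250, 208, 2430]);
translate([329, 576, 0]) cube([208, 4154, 2430]);
translate([4371, 576, 0]) cube([208, 4154, 2430]);


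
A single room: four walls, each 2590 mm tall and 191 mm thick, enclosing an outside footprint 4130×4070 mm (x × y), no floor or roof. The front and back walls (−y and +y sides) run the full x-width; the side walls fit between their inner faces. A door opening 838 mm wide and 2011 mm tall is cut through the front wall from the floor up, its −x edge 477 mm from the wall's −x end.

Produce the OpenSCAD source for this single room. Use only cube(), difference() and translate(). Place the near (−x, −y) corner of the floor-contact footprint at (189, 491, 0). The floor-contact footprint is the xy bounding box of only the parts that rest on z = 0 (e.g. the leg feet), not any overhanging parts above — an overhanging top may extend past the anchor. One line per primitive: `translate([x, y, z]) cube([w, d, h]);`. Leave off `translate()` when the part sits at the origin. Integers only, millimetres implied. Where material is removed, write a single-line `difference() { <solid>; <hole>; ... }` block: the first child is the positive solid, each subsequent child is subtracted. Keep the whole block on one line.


difference() { translate([189, 491, 0]) cube([4130, 191, 2590]); translate([666, 491, 0]) cube([838, 191, 2011]); }
translate([189, 4370, 0]) cube([4130, 191, 2590]);
translate([189, 682, 0]) cube([191, 3688, 2590]);
translate([4128, 682, 0]) cube([191, 3688, 2590]);


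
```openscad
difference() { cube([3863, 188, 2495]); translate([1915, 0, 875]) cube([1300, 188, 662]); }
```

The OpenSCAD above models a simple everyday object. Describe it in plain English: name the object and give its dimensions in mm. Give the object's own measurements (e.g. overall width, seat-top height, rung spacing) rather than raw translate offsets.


A wall 3863 mm long (x), 188 mm thick (y), 2495 mm tall, with a rectangular window opening cut through it. The opening is 1300 mm wide and 662 mm tall; its sill is at z = 875 mm and its near (−x) edge is 1915 mm from the wall's −x end. The opening passes through the full wall thickness.


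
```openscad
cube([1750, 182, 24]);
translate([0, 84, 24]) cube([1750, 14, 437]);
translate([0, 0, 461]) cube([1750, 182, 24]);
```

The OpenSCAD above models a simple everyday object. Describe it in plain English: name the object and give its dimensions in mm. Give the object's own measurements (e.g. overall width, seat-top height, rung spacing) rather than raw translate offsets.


An I-beam lying along x, 1750 mm long. Overall section height 485 mm. Two flanges 182 mm wide (y) and 24 mm thick, one on the floor and one at the top; a web 14 mm thick runs between them, centred on the flange width.


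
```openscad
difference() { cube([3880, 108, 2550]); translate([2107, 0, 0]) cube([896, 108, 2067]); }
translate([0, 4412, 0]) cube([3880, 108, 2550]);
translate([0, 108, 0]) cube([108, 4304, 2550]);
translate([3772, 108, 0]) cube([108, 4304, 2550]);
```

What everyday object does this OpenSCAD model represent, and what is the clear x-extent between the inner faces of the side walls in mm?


A single room. The interior width is 3664 mm.

Four walls enclosing a rectangle with a door in the front wall — a room. Outside width 3880 minus two 108 mm walls gives 3664 mm.


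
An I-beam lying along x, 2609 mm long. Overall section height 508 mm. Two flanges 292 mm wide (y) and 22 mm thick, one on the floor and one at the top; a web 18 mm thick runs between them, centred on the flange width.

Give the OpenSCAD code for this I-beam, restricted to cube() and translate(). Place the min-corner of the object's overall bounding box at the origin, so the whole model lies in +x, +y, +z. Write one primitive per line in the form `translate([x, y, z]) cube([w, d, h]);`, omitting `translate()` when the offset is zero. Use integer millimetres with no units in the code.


cube([2609, 292, 22]);
translate([0, 137, 22]) cube([2609, 18, 464]);
translate([0, 0, 486]) cube([2609, 292, 22]);


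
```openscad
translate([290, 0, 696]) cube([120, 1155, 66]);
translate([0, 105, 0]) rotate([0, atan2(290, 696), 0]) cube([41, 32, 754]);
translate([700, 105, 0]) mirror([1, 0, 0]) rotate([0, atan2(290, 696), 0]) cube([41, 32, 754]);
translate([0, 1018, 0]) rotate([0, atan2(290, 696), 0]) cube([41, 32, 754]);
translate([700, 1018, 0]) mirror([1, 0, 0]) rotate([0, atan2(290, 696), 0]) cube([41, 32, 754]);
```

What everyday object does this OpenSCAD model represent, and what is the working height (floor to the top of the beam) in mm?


A sawhorse. The overall height is 762 mm.

A beam across two mirrored pairs of raked legs — a sawhorse. The beam's underside is at z = 696 (matching the legs' vertical rise in atan2(290, 696)) and the beam is 66 mm tall, so its top is at 696 + 66 = 762 mm. The raked legs top out at the beam's underside, so that is the highest point.


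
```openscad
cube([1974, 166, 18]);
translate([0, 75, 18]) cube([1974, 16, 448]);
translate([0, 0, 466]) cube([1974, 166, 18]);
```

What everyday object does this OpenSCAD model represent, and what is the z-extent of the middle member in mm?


An I-beam. The web height is 448 mm.

Two wide flanges with a thin centred web — an I-beam. Overall 484 mm minus two 18 mm flanges gives a web of 484 − 2·18 = 448 mm.


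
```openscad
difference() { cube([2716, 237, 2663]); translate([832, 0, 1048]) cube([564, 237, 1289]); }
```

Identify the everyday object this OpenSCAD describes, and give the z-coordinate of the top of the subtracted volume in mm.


A wall with a window opening. The window head height is 2337 mm.

A wall with a rectangular opening subtracted — a window. Sill at z = 1048, opening 1289 mm tall, so the head is at 1048 + 1289 = 2337 mm.


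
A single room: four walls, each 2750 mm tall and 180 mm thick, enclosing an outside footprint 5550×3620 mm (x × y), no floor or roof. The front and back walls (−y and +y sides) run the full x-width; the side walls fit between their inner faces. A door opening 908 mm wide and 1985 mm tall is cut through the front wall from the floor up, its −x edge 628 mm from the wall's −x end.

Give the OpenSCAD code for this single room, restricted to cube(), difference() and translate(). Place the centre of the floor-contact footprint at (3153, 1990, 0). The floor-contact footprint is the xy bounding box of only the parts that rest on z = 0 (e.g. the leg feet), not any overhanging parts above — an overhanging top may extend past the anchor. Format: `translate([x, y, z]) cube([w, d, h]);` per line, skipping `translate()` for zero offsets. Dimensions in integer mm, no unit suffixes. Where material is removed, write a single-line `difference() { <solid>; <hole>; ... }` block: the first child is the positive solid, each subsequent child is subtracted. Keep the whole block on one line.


difference() { translate([378, 180, 0]) cube([5550, 180, 2750]); translate([1006, 180, 0]) cube([908, 180, 1985]); }
translate([378, 3620, 0]) cube([5550, 180, 2750]);
translate([378, 360, 0]) cube([180, 3260, 2750]);
translate([5748, 360, 0]) cube([180, 3260, 2750]);


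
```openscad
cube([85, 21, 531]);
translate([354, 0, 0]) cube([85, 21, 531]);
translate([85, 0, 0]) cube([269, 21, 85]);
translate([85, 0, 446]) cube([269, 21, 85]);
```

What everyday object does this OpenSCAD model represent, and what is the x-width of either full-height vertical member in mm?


A picture frame. The border width is 85 mm.

Four thin pieces enclosing a rectangular opening — a picture frame. The two full-height stiles are 531 mm tall; the top rail sits at z = 446 and is 85 mm tall, so the border above the opening is 531 − 446 = 85 mm, matching the stile x-width.


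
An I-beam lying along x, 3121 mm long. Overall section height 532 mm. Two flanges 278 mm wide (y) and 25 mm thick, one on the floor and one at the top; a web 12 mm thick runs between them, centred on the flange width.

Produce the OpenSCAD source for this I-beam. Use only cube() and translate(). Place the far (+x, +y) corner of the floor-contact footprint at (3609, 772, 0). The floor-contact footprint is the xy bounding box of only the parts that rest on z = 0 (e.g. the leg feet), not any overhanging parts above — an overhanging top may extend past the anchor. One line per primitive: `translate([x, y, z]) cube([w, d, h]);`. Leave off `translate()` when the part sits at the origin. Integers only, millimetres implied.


translate([488, 494, 0]) cube([3121, 278, 25]);
translate([488, 627, 25]) cube([3121, 12, 482]);
translate([488, 494, 507]) cube([3121, 278, 25]);


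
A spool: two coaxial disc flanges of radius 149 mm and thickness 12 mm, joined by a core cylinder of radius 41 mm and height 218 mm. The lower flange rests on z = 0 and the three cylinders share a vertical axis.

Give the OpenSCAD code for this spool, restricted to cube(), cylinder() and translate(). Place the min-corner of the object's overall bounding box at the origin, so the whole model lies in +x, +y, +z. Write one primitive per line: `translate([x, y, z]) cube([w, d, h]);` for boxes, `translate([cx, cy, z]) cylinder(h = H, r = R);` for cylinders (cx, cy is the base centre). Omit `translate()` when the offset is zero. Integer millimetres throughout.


translate([149, 149, 0]) cylinder(h = 12, r = 149);
translate([149, 149, 12]) cylinder(h = 218, r = 41);
translate([149, 149, 230]) cylinder(h = 12, r = 149);


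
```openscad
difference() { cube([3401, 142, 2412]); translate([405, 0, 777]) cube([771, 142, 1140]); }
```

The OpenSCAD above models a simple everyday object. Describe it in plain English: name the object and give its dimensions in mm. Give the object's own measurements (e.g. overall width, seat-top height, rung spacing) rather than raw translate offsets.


A wall 3401 mm long (x), 142 mm thick (y), 2412 mm tall, with a rectangular window opening cut through it. The opening is 771 mm wide and 1140 mm tall; its sill is at z = 777 mm and its near (−x) edge is 405 mm from the wall's −x end. The opening passes through the full wall thickness.


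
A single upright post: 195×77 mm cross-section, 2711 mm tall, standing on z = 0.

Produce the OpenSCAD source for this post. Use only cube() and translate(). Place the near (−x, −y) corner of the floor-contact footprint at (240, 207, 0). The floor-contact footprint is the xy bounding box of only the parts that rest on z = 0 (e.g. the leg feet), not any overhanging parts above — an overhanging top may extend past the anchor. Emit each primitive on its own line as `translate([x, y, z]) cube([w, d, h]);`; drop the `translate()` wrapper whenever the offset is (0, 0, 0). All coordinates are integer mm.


translate([240, 207, 0]) cube([195, 77, 2711]);
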